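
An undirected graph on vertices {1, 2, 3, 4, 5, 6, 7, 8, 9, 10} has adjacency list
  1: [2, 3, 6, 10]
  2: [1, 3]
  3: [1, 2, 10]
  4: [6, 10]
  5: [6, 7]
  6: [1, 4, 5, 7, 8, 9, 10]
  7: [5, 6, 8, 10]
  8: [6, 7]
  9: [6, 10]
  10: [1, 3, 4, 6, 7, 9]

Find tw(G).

A width-2 tree decomposition is:
Bags: B1 = {1, 6, 10}  B2 = {1, 3, 10}  B3 = {6, 7, 10}  B4 = {1, 2, 3}  B5 = {6, 7, 8}  B6 = {6, 9, 10}  B7 = {4, 6, 10}  B8 = {5, 6, 7}
Tree: B1–B2, B1–B3, B2–B4, B3–B5, B1–B6, B1–B7, B5–B8
The largest bag has 3 vertices, giving width 2; this decomposition certifies tw(G) ≤ 2. Conversely, {1, 2, 3} is a clique of size 3, and the vertices of any clique must share a bag in every tree decomposition; so some bag has ≥ 3 vertices and tw(G) ≥ 2. Therefore the treewidth is 2.

2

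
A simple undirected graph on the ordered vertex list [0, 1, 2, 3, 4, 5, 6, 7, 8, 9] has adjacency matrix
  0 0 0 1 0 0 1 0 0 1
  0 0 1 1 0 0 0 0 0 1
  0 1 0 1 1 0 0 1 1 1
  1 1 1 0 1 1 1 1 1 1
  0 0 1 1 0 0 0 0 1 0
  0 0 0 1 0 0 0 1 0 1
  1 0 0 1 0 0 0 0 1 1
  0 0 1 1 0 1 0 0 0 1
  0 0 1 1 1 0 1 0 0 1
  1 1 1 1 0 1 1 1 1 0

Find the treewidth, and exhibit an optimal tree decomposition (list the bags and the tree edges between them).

The largest bag has 4 vertices, giving width 3; this decomposition certifies tw(G) ≤ 3. For the lower bound, the 4 vertices {0, 3, 6, 9} are pairwise adjacent, and any tree decomposition puts a clique entirely inside one bag — forcing width ≥ 3. Hence tw(G) = 3 exactly.

Treewidth 3.
One optimal decomposition is:
Bags: B1 = {2, 3, 8, 9}  B2 = {3, 6, 8, 9}  B3 = {2, 3, 7, 9}  B4 = {2, 3, 4, 8}  B5 = {0, 3, 6, 9}  B6 = {3, 5, 7, 9}  B7 = {1, 2, 3, 9}
Tree: B1–B2, B1–B3, B1–B4, B2–B5, B3–B6, B3–B7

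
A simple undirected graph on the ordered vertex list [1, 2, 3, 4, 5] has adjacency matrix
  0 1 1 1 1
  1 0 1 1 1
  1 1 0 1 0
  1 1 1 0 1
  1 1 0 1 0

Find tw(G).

A width-3 tree decomposition is:
Bags: B1 = {1, 2, 3, 4}  B2 = {1, 2, 4, 5}
Tree: B1–B2
The largest bag has 4 vertices, giving width 3; this decomposition certifies tw(G) ≤ 3. Conversely, {1, 2, 3, 4} is a clique of size 4, and the vertices of any clique must share a bag in every tree decomposition; so some bag has ≥ 4 vertices and tw(G) ≥ 3. The upper and lower bounds meet at 3, so that is the treewidth.

3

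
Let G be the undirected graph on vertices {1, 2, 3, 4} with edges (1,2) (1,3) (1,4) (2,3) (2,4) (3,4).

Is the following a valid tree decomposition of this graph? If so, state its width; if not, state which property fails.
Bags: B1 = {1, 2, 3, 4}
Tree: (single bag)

Every vertex of G appears in some bag (union = {1, 2, 3, 4}); every edge is covered by a bag; and for each vertex v the set of bags containing v is connected in the bag tree. The decomposition is therefore valid. The largest bag has 4 vertices, so the width is 3.

Yes; width 3.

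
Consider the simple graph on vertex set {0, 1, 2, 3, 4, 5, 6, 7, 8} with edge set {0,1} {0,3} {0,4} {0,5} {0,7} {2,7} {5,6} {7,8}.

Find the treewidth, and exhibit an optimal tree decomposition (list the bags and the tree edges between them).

The largest bag has 2 vertices, giving width 1; this decomposition certifies tw(G) ≤ 1. G has an edge, so its treewidth is at least 1. The upper and lower bounds meet at 1, so that is the treewidth.

Treewidth 1.
One optimal decomposition is:
Bags: B1 = {7, 8}  B2 = {0, 7}  B3 = {0, 4}  B4 = {0, 1}  B5 = {2, 7}  B6 = {0, 5}  B7 = {0, 3}  B8 = {5, 6}
Tree: B1–B2, B2–B3, B2–B4, B1–B5, B4–B6, B3–B7, B6–B8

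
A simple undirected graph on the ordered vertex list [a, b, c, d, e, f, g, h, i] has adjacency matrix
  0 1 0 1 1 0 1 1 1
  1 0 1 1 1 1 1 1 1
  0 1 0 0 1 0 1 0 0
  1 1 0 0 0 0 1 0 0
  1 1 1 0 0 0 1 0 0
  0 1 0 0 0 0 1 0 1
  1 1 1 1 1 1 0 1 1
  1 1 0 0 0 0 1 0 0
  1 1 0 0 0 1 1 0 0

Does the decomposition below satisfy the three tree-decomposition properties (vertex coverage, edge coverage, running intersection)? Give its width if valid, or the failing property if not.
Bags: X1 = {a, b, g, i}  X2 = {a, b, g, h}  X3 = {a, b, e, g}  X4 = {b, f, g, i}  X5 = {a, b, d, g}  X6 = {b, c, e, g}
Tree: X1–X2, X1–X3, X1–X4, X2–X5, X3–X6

Yes; width 3.

Every vertex of G appears in some bag (union = {a, b, c, d, e, f, g, h, i}); every edge is covered by a bag; and for each vertex v the set of bags containing v is connected in the bag tree. The decomposition is therefore valid. The largest bag has 4 vertices, so the width is 3.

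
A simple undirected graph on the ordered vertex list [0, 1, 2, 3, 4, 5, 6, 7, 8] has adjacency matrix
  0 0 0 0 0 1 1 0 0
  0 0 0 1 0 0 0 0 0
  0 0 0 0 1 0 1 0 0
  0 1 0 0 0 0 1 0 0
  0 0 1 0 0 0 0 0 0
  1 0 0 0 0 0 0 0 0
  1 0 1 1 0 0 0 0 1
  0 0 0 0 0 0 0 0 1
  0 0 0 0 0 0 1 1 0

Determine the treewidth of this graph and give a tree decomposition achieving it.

The largest bag has 2 vertices, giving width 1; this decomposition certifies tw(G) ≤ 1. Any graph with an edge has treewidth ≥ 1, and G has the edge 0–6. Combining the bounds, tw(G) = 1.

Treewidth 1.
One such decomposition:
Bags: B1 = {0, 6}  B2 = {3, 6}  B3 = {6, 8}  B4 = {1, 3}  B5 = {0, 5}  B6 = {2, 6}  B7 = {7, 8}  B8 = {2, 4}
Tree: B1–B2, B2–B3, B2–B4, B1–B5, B3–B6, B3–B7, B6–B8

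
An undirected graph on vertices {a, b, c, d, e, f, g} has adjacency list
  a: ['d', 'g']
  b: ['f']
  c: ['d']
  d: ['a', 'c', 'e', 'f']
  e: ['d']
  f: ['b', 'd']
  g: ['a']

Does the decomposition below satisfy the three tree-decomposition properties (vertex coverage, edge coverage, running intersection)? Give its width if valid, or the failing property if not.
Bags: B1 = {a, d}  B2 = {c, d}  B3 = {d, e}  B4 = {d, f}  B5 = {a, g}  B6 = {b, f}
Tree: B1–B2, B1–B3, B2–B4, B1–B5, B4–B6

Vertex coverage: the bags together contain {a, b, c, d, e, f, g}, the full vertex set. Edge coverage: each edge of G has both endpoints in at least one bag. Running intersection: for every vertex, the bags containing it form a connected subtree. All three properties hold, so this is a valid tree decomposition of width max|bag| − 1 = 1, and hence tw(G) ≤ 1.

Yes; width 1.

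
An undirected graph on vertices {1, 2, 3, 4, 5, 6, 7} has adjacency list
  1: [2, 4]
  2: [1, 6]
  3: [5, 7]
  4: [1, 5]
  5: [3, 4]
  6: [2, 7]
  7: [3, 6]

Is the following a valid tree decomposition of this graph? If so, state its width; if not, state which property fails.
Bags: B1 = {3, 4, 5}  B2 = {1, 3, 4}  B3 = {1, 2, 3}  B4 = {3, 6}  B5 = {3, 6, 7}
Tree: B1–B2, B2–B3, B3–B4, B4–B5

A tree decomposition must satisfy three properties: every vertex lies in some bag; for every edge, both endpoints lie together in some bag; and for every vertex, the bags containing it form a connected subtree. Here edge (2,6) lies in no bag, so the decomposition is invalid.

No — edge (2,6) lies in no bag.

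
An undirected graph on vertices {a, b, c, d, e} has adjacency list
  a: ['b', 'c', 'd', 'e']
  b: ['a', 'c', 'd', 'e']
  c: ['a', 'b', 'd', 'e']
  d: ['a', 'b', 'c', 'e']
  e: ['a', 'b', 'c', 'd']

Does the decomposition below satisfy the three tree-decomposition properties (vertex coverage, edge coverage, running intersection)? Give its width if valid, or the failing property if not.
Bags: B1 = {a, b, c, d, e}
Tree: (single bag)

Every vertex of G appears in some bag (union = {a, b, c, d, e}); every edge is covered by a bag; and for each vertex v the set of bags containing v is connected in the bag tree. The decomposition is therefore valid. The largest bag has 5 vertices, so the width is 4.

Yes; width 4.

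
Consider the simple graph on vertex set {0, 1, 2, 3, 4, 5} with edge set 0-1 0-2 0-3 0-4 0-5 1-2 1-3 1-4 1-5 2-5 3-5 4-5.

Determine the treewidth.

3

A width-3 tree decomposition is:
Bags: B1 = {0, 1, 3, 5}  B2 = {0, 1, 4, 5}  B3 = {0, 1, 2, 5}
Tree: B1–B2, B2–B3
Each bag holds 4 vertices, so the decomposition has width 3, which upper-bounds the treewidth. For the lower bound, the 4 vertices {0, 1, 2, 5} are pairwise adjacent, and any tree decomposition puts a clique entirely inside one bag — forcing width ≥ 3. Combining the bounds, tw(G) = 3.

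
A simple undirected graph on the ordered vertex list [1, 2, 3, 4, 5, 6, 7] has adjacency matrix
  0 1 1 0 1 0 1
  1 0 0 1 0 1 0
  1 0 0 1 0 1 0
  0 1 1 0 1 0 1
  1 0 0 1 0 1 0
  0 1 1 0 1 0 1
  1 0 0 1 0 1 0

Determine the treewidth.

A width-3 tree decomposition is:
Bags: B1 = {1, 4, 6, 7}  B2 = {1, 2, 4, 6}  B3 = {1, 4, 5, 6}  B4 = {1, 3, 4, 6}
Tree: B1–B2, B2–B3, B3–B4
Every bag has size at most 4, so the width is 4 − 1 = 3 and tw(G) ≤ 3. For the lower bound: the 4 vertex sets {1,7}, {2,4}, {6}, {5} are disjoint, each induces a connected subgraph, and every pair is joined by at least one edge of G. Contracting each set to a single vertex therefore yields K_{4} as a minor, and since treewidth is minor-monotone, tw(G) ≥ tw(K_{4}) = 3. The upper and lower bounds meet at 3, so that is the treewidth.

3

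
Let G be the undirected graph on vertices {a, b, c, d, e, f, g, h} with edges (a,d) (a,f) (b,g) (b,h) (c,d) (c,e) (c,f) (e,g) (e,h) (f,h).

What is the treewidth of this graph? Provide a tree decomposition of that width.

Treewidth 2.
Bags: B1 = {a, c, d}  B2 = {a, c, f}  B3 = {c, e, f}  B4 = {e, f, h}  B5 = {e, g, h}  B6 = {b, g, h}
Tree: B1–B2, B2–B3, B3–B4, B4–B5, B5–B6

Every bag has size at most 3, so the width is 3 − 1 = 2 and tw(G) ≤ 2. For the lower bound, G contains the cycle d–a–f–c–d, so G is not a forest; only forests have treewidth ≤ 1, hence tw(G) ≥ 2. Therefore the treewidth is 2.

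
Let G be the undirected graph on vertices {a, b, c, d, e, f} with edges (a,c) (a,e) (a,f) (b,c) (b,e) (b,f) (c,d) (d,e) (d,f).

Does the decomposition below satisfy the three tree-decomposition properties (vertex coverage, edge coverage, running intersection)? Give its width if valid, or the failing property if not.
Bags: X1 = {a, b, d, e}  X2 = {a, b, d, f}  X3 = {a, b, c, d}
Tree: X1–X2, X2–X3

Yes; width 3.

Every vertex of G appears in some bag (union = {a, b, c, d, e, f}); every edge is covered by a bag; and for each vertex v the set of bags containing v is connected in the bag tree. The decomposition is therefore valid. The largest bag has 4 vertices, so the width is 3.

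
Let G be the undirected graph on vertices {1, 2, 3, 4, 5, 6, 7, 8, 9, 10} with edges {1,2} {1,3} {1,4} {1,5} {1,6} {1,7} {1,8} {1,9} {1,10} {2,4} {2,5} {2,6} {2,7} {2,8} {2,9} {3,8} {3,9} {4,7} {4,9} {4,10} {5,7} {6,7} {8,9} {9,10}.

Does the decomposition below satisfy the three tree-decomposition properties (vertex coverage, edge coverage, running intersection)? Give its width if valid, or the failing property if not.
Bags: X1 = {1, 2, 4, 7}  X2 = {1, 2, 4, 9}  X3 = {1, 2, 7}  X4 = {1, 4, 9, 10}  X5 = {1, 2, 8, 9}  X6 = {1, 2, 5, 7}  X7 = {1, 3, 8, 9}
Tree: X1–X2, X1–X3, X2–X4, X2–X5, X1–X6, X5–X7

No — vertex 6 appears in no bag.

A tree decomposition must satisfy three properties: every vertex lies in some bag; for every edge, both endpoints lie together in some bag; and for every vertex, the bags containing it form a connected subtree. Here vertex 6 appears in no bag, so the decomposition is invalid.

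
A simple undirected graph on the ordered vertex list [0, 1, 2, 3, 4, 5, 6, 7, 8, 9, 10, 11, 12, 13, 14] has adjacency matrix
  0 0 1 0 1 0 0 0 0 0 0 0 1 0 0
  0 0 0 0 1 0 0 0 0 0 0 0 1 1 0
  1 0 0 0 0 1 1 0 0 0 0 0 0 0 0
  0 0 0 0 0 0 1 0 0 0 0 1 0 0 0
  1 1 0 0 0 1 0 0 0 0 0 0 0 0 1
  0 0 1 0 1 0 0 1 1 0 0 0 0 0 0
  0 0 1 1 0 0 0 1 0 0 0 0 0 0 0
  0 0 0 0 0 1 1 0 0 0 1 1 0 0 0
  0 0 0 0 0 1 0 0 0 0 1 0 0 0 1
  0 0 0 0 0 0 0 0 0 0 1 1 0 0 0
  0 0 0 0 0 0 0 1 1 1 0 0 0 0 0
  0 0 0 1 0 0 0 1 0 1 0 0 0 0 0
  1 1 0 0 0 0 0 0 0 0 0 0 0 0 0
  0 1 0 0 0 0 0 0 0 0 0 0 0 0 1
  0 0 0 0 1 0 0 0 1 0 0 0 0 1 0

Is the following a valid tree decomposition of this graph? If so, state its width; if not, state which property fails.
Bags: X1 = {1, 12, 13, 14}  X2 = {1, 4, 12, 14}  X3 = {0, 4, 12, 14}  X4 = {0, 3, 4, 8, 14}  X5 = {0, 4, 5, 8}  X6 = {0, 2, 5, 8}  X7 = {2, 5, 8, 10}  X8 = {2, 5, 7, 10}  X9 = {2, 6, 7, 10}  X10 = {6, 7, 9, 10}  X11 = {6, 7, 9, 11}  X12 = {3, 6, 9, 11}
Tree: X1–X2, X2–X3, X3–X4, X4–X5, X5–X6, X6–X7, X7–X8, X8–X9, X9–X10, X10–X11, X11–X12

A tree decomposition must satisfy three properties: every vertex lies in some bag; for every edge, both endpoints lie together in some bag; and for every vertex, the bags containing it form a connected subtree. Here bags containing vertex 3 are not connected in the tree, so the decomposition is invalid.

No — bags containing vertex 3 are not connected in the tree.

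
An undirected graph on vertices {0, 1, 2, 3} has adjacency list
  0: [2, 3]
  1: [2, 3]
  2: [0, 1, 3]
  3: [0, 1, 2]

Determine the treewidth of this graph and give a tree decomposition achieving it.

Treewidth 2.
One such decomposition:
Bags: B1 = {0, 2, 3}  B2 = {1, 2, 3}
Tree: B1–B2

The largest bag has 3 vertices, giving width 2; this decomposition certifies tw(G) ≤ 2. On the other hand G contains the 3-clique {0, 2, 3}. A clique must lie in a single bag of any decomposition, so no decomposition can have width below 2. Combining the bounds, tw(G) = 2.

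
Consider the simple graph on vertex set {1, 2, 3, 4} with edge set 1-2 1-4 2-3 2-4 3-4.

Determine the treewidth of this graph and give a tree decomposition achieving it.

Treewidth 2.
One such decomposition:
Bags: B1 = {2, 3, 4}  B2 = {1, 2, 4}
Tree: B1–B2

The largest bag has 3 vertices, giving width 2; this decomposition certifies tw(G) ≤ 2. Conversely, {1, 2, 4} is a clique of size 3, and the vertices of any clique must share a bag in every tree decomposition; so some bag has ≥ 3 vertices and tw(G) ≥ 2. The upper and lower bounds meet at 2, so that is the treewidth.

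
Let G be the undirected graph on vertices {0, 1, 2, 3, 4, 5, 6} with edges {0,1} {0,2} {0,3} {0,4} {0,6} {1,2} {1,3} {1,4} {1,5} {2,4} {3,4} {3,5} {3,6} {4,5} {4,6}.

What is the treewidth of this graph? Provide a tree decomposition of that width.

Each bag holds 4 vertices, so the decomposition has width 3, which upper-bounds the treewidth. Conversely, {0, 1, 2, 4} is a clique of size 4, and the vertices of any clique must share a bag in every tree decomposition; so some bag has ≥ 4 vertices and tw(G) ≥ 3. The upper and lower bounds meet at 3, so that is the treewidth.

Treewidth 3.
One such decomposition:
Bags: B1 = {1, 3, 4, 5}  B2 = {0, 1, 3, 4}  B3 = {0, 1, 2, 4}  B4 = {0, 3, 4, 6}
Tree: B1–B2, B2–B3, B2–B4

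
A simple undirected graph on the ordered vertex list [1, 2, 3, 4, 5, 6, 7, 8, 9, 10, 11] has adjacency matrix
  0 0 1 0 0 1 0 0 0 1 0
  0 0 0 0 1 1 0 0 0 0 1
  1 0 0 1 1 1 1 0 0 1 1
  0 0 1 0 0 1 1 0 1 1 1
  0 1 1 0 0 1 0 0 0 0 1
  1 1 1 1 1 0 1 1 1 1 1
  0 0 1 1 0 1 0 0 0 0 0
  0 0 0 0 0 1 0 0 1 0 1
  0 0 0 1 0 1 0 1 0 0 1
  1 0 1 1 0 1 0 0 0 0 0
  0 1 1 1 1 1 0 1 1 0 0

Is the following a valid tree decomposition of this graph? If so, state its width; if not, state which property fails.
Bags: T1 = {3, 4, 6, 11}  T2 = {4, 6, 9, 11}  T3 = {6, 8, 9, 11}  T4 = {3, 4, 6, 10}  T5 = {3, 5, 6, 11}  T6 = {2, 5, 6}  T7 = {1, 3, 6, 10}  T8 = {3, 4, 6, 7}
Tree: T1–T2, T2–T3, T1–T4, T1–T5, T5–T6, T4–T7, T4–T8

A tree decomposition must satisfy three properties: every vertex lies in some bag; for every edge, both endpoints lie together in some bag; and for every vertex, the bags containing it form a connected subtree. Here edge (11,2) lies in no bag, so the decomposition is invalid.

No — edge (11,2) lies in no bag.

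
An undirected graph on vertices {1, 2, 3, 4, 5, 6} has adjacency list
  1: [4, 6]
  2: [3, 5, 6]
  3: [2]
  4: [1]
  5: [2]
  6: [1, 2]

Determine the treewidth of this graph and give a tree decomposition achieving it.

Every bag has size at most 2, so the width is 2 − 1 = 1 and tw(G) ≤ 1. Any graph with an edge has treewidth ≥ 1, and G has the edge 1–4. Therefore the treewidth is 1.

Treewidth 1.
Bags: B1 = {1, 4}  B2 = {1, 6}  B3 = {2, 6}  B4 = {2, 3}  B5 = {2, 5}
Tree: B1–B2, B2–B3, B3–B4, B3–B5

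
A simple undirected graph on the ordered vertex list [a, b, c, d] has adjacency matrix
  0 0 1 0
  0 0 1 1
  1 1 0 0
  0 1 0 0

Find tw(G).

1

A width-1 tree decomposition is:
Bags: B1 = {b, d}  B2 = {b, c}  B3 = {a, c}
Tree: B1–B2, B2–B3
Every bag has size at most 2, so the width is 2 − 1 = 1 and tw(G) ≤ 1. Any graph with an edge has treewidth ≥ 1, and G has the edge d–b. The upper and lower bounds meet at 1, so that is the treewidth.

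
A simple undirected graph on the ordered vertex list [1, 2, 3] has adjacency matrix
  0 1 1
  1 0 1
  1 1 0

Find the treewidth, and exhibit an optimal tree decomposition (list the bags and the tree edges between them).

A single bag containing all 3 vertices is trivially a valid decomposition of width 2. For the lower bound, the 3 vertices {1, 2, 3} are pairwise adjacent, and any tree decomposition puts a clique entirely inside one bag — forcing width ≥ 2. The upper and lower bounds meet at 2, so that is the treewidth.

Treewidth 2.
One optimal decomposition is:
Bags: B1 = {1, 2, 3}
Tree: (single bag)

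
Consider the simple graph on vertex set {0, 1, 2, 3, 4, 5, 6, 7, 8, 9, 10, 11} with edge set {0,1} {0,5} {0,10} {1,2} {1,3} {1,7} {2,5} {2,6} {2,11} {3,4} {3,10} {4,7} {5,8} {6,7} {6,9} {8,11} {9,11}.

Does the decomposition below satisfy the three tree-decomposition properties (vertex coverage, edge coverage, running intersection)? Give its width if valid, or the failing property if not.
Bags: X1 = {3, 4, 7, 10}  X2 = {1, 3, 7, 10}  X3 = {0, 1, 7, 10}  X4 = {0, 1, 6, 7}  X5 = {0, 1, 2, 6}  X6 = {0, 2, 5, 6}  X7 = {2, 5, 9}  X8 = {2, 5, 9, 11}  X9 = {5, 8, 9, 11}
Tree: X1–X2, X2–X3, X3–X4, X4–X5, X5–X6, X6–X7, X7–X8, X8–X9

A tree decomposition must satisfy three properties: every vertex lies in some bag; for every edge, both endpoints lie together in some bag; and for every vertex, the bags containing it form a connected subtree. Here edge (6,9) lies in no bag, so the decomposition is invalid.

No — edge (6,9) lies in no bag.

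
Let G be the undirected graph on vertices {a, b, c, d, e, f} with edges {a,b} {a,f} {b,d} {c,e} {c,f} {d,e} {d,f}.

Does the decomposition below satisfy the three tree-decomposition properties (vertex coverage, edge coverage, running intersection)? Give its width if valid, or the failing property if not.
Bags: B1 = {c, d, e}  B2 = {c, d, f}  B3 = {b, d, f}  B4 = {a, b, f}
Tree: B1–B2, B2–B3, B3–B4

Vertex coverage: the bags together contain {a, b, c, d, e, f}, the full vertex set. Edge coverage: each edge of G has both endpoints in at least one bag. Running intersection: for every vertex, the bags containing it form a connected subtree. All three properties hold, so this is a valid tree decomposition of width max|bag| − 1 = 2, and hence tw(G) ≤ 2.

Yes; width 2.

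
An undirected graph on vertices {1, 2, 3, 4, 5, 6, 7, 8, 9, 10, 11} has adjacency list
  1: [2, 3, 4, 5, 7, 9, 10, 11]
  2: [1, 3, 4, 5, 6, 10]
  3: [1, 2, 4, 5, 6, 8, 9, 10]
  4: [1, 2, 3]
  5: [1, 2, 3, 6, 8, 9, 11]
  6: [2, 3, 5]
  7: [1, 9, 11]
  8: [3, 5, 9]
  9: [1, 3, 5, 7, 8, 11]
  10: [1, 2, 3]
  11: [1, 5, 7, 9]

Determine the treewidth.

A width-3 tree decomposition is:
Bags: B1 = {3, 5, 8, 9}  B2 = {1, 3, 5, 9}  B3 = {1, 5, 9, 11}  B4 = {1, 2, 3, 5}  B5 = {1, 2, 3, 10}  B6 = {2, 3, 5, 6}  B7 = {1, 2, 3, 4}  B8 = {1, 7, 9, 11}
Tree: B1–B2, B2–B3, B2–B4, B4–B5, B4–B6, B4–B7, B3–B8
The largest bag has 4 vertices, giving width 3; this decomposition certifies tw(G) ≤ 3. Conversely, {3, 5, 8, 9} is a clique of size 4, and the vertices of any clique must share a bag in every tree decomposition; so some bag has ≥ 4 vertices and tw(G) ≥ 3. The upper and lower bounds meet at 3, so that is the treewidth.

3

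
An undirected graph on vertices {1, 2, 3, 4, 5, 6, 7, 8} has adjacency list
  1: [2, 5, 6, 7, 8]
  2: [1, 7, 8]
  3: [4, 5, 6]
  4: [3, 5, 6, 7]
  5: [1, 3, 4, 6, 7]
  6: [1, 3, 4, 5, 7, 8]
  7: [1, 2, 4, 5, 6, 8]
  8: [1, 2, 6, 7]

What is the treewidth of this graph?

A width-3 tree decomposition is:
Bags: B1 = {1, 2, 7, 8}  B2 = {1, 6, 7, 8}  B3 = {1, 5, 6, 7}  B4 = {4, 5, 6, 7}  B5 = {3, 4, 5, 6}
Tree: B1–B2, B2–B3, B3–B4, B4–B5
Each bag holds 4 vertices, so the decomposition has width 3, which upper-bounds the treewidth. On the other hand G contains the 4-clique {1, 2, 7, 8}. A clique must lie in a single bag of any decomposition, so no decomposition can have width below 3. The upper and lower bounds meet at 3, so that is the treewidth.

3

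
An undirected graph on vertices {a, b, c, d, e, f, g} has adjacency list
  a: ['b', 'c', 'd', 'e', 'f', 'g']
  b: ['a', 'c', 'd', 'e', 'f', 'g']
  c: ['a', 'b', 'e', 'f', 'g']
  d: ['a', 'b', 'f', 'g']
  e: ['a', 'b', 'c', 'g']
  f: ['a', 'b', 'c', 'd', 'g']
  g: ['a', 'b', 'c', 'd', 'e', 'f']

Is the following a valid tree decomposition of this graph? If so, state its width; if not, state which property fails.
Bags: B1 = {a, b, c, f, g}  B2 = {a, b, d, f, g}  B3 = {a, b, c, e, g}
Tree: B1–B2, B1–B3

Yes; width 4.

Checking the three conditions: (i) the bags cover all of {a, b, c, d, e, f, g}; (ii) for each edge, some bag contains both endpoints; (iii) the bags containing any fixed vertex form a subtree. All hold, so the decomposition is valid with width 5 − 1 = 4.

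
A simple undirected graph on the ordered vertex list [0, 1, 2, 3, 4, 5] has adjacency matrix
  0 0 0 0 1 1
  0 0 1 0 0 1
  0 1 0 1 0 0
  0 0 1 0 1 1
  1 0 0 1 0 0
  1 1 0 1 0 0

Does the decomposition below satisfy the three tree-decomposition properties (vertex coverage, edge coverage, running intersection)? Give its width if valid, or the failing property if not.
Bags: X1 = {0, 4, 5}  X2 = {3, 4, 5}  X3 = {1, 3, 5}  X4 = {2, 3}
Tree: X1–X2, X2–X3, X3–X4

No — edge (1,2) lies in no bag.

A tree decomposition must satisfy three properties: every vertex lies in some bag; for every edge, both endpoints lie together in some bag; and for every vertex, the bags containing it form a connected subtree. Here edge (1,2) lies in no bag, so the decomposition is invalid.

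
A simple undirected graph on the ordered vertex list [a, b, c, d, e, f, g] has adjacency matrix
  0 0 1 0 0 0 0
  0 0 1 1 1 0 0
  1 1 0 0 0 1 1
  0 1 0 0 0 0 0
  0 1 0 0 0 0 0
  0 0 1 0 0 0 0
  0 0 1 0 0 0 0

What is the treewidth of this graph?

A width-1 tree decomposition is:
Bags: B1 = {b, c}  B2 = {b, e}  B3 = {c, g}  B4 = {c, f}  B5 = {a, c}  B6 = {b, d}
Tree: B1–B2, B1–B3, B3–B4, B4–B5, B1–B6
Every bag has size at most 2, so the width is 2 − 1 = 1 and tw(G) ≤ 1. Since G has at least one edge (e.g. c–b), it is not an edgeless graph, so tw(G) ≥ 1. Hence tw(G) = 1 exactly.

1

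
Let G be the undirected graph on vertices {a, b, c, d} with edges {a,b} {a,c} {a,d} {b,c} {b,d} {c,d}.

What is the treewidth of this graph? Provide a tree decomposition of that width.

Treewidth 3.
One such decomposition:
Bags: B1 = {a, b, c, d}
Tree: (single bag)

With just one bag of size 4, the width is 4 − 1 = 3, so tw(G) ≤ 3. For the lower bound, the 4 vertices {a, b, c, d} are pairwise adjacent, and any tree decomposition puts a clique entirely inside one bag — forcing width ≥ 3. Combining the bounds, tw(G) = 3.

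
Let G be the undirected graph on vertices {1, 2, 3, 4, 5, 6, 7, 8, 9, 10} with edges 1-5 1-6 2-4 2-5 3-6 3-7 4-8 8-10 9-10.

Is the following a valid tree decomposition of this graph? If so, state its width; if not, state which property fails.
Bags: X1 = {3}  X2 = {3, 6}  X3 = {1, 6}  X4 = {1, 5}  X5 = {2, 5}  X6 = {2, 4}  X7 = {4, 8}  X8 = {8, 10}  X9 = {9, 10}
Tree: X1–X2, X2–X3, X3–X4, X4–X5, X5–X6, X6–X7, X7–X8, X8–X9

A tree decomposition must satisfy three properties: every vertex lies in some bag; for every edge, both endpoints lie together in some bag; and for every vertex, the bags containing it form a connected subtree. Here vertex 7 appears in no bag, so the decomposition is invalid.

No — vertex 7 appears in no bag.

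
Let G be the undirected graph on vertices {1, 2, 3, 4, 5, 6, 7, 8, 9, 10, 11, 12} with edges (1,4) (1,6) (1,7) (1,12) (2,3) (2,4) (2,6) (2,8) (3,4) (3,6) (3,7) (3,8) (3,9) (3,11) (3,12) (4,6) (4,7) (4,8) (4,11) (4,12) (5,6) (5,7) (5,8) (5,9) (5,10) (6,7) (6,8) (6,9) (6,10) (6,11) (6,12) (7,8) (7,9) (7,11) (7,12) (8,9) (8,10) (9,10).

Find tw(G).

A width-4 tree decomposition is:
Bags: B1 = {3, 4, 6, 7, 8}  B2 = {3, 6, 7, 8, 9}  B3 = {3, 4, 6, 7, 12}  B4 = {2, 3, 4, 6, 8}  B5 = {1, 4, 6, 7, 12}  B6 = {5, 6, 7, 8, 9}  B7 = {5, 6, 8, 9, 10}  B8 = {3, 4, 6, 7, 11}
Tree: B1–B2, B1–B3, B1–B4, B3–B5, B2–B6, B6–B7, B1–B8
The largest bag has 5 vertices, giving width 4; this decomposition certifies tw(G) ≤ 4. For the lower bound, the 5 vertices {2, 3, 4, 6, 8} are pairwise adjacent, and any tree decomposition puts a clique entirely inside one bag — forcing width ≥ 4. Therefore the treewidth is 4.

4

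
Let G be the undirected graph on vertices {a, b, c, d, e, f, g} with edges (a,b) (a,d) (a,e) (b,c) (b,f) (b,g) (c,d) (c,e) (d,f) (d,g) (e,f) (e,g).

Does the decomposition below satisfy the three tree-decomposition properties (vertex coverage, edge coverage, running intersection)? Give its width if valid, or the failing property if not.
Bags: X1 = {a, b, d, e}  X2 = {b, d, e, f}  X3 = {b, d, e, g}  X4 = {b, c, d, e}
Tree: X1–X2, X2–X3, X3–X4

Yes; width 3.

Vertex coverage: the bags together contain {a, b, c, d, e, f, g}, the full vertex set. Edge coverage: each edge of G has both endpoints in at least one bag. Running intersection: for every vertex, the bags containing it form a connected subtree. All three properties hold, so this is a valid tree decomposition of width max|bag| − 1 = 3, and hence tw(G) ≤ 3.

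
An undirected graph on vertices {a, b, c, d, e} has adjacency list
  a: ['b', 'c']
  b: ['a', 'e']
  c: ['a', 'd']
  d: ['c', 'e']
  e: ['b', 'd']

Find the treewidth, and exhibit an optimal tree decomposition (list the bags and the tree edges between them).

Each bag holds 3 vertices, so the decomposition has width 2, which upper-bounds the treewidth. For the lower bound, G contains the cycle a–b–e–d–c–a, so G is not a forest; only forests have treewidth ≤ 1, hence tw(G) ≥ 2. Therefore the treewidth is 2.

Treewidth 2.
One such decomposition:
Bags: B1 = {a, b, e}  B2 = {a, d, e}  B3 = {a, c, d}
Tree: B1–B2, B2–B3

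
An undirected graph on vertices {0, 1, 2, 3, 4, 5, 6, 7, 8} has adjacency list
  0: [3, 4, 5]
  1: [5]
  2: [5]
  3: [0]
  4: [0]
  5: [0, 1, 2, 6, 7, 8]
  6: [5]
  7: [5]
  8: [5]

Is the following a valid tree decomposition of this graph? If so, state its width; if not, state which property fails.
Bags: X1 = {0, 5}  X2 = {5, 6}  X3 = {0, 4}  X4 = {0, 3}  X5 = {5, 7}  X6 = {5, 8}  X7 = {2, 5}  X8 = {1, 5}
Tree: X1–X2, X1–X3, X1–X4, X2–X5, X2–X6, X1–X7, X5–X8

Every vertex of G appears in some bag (union = {0, 1, 2, 3, 4, 5, 6, 7, 8}); every edge is covered by a bag; and for each vertex v the set of bags containing v is connected in the bag tree. The decomposition is therefore valid. The largest bag has 2 vertices, so the width is 1.

Yes; width 1.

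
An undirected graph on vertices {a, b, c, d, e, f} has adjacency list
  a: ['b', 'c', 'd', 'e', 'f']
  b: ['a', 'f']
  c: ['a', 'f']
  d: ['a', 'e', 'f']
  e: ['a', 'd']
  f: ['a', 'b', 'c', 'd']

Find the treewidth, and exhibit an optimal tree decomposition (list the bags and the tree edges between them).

Treewidth 2.
One optimal decomposition is:
Bags: B1 = {a, d, f}  B2 = {a, c, f}  B3 = {a, b, f}  B4 = {a, d, e}
Tree: B1–B2, B1–B3, B1–B4

Every bag has size at most 3, so the width is 3 − 1 = 2 and tw(G) ≤ 2. For the lower bound, the 3 vertices {a, d, e} are pairwise adjacent, and any tree decomposition puts a clique entirely inside one bag — forcing width ≥ 2. The upper and lower bounds meet at 2, so that is the treewidth.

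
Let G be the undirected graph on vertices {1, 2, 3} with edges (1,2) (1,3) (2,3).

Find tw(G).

2

A width-2 tree decomposition is:
Bags: B1 = {1, 2, 3}
Tree: (single bag)
A single bag containing all 3 vertices is trivially a valid decomposition of width 2. Conversely, {1, 2, 3} is a clique of size 3, and the vertices of any clique must share a bag in every tree decomposition; so some bag has ≥ 3 vertices and tw(G) ≥ 2. Combining the bounds, tw(G) = 2.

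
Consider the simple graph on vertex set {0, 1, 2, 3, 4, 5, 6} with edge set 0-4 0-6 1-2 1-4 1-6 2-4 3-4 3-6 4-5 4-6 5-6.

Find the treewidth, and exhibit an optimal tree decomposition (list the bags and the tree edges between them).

Treewidth 2.
Bags: B1 = {4, 5, 6}  B2 = {3, 4, 6}  B3 = {0, 4, 6}  B4 = {1, 4, 6}  B5 = {1, 2, 4}
Tree: B1–B2, B2–B3, B3–B4, B4–B5

The largest bag has 3 vertices, giving width 2; this decomposition certifies tw(G) ≤ 2. Conversely, {1, 2, 4} is a clique of size 3, and the vertices of any clique must share a bag in every tree decomposition; so some bag has ≥ 3 vertices and tw(G) ≥ 2. The upper and lower bounds meet at 2, so that is the treewidth.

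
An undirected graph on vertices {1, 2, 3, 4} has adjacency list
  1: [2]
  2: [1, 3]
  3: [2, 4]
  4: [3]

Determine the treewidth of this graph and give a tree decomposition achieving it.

Treewidth 1.
One such decomposition:
Bags: B1 = {1, 2}  B2 = {2, 3}  B3 = {3, 4}
Tree: B1–B2, B2–B3

Each bag holds 2 vertices, so the decomposition has width 1, which upper-bounds the treewidth. G has an edge, so its treewidth is at least 1. Combining the bounds, tw(G) = 1.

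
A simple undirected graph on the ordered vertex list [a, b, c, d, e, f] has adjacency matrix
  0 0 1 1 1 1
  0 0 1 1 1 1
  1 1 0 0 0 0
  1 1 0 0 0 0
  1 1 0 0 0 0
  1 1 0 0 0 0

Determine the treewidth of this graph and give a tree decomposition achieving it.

Each bag holds 3 vertices, so the decomposition has width 2, which upper-bounds the treewidth. For the lower bound, G contains the cycle c–b–f–a–c, so G is not a forest; only forests have treewidth ≤ 1, hence tw(G) ≥ 2. The upper and lower bounds meet at 2, so that is the treewidth.

Treewidth 2.
Bags: B1 = {a, b, c}  B2 = {a, b, f}  B3 = {a, b, d}  B4 = {a, b, e}
Tree: B1–B2, B2–B3, B3–B4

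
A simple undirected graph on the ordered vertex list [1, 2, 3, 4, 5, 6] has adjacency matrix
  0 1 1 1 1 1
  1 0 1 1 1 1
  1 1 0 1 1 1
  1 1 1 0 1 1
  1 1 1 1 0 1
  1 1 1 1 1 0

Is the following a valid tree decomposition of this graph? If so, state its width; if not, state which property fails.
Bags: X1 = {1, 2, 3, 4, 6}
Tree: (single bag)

No — vertex 5 appears in no bag.

A tree decomposition must satisfy three properties: every vertex lies in some bag; for every edge, both endpoints lie together in some bag; and for every vertex, the bags containing it form a connected subtree. Here vertex 5 appears in no bag, so the decomposition is invalid.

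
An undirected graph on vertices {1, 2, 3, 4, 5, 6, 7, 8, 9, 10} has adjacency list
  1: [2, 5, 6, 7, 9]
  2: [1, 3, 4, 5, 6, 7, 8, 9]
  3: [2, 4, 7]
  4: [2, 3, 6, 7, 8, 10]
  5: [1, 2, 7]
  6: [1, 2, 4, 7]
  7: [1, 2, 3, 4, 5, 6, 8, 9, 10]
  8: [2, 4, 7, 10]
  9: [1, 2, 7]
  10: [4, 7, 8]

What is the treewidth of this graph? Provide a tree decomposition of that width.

Treewidth 3.
One optimal decomposition is:
Bags: B1 = {1, 2, 6, 7}  B2 = {2, 4, 6, 7}  B3 = {1, 2, 7, 9}  B4 = {1, 2, 5, 7}  B5 = {2, 4, 7, 8}  B6 = {2, 3, 4, 7}  B7 = {4, 7, 8, 10}
Tree: B1–B2, B1–B3, B1–B4, B2–B5, B2–B6, B5–B7

Each bag holds 4 vertices, so the decomposition has width 3, which upper-bounds the treewidth. On the other hand G contains the 4-clique {2, 4, 7, 8}. A clique must lie in a single bag of any decomposition, so no decomposition can have width below 3. Therefore the treewidth is 3.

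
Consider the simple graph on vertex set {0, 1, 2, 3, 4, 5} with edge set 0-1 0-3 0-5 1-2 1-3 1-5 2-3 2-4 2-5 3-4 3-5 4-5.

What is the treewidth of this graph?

A width-3 tree decomposition is:
Bags: B1 = {2, 3, 4, 5}  B2 = {1, 2, 3, 5}  B3 = {0, 1, 3, 5}
Tree: B1–B2, B2–B3
Every bag has size at most 4, so the width is 4 − 1 = 3 and tw(G) ≤ 3. On the other hand G contains the 4-clique {0, 1, 3, 5}. A clique must lie in a single bag of any decomposition, so no decomposition can have width below 3. Therefore the treewidth is 3.

3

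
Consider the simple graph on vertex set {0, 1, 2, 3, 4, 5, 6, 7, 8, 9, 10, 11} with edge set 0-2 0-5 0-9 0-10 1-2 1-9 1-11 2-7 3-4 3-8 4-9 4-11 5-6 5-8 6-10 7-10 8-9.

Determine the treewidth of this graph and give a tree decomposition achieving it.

The largest bag has 4 vertices, giving width 3; this decomposition certifies tw(G) ≤ 3. For the lower bound: the 4 vertex sets {6,7,10}, {2}, {0}, {1,5,8,9} are disjoint, each induces a connected subgraph, and every pair is joined by at least one edge of G. Contracting each set to a single vertex therefore yields K_{4} as a minor, and since treewidth is minor-monotone, tw(G) ≥ tw(K_{4}) = 3. Hence tw(G) = 3 exactly.

Treewidth 3.
Bags: B1 = {2, 6, 7, 10}  B2 = {0, 2, 6, 10}  B3 = {0, 2, 5, 6}  B4 = {0, 1, 2, 5}  B5 = {0, 1, 5, 9}  B6 = {1, 5, 8, 9}  B7 = {1, 8, 9, 11}  B8 = {4, 8, 9, 11}  B9 = {3, 4, 8, 11}
Tree: B1–B2, B2–B3, B3–B4, B4–B5, B5–B6, B6–B7, B7–B8, B8–B9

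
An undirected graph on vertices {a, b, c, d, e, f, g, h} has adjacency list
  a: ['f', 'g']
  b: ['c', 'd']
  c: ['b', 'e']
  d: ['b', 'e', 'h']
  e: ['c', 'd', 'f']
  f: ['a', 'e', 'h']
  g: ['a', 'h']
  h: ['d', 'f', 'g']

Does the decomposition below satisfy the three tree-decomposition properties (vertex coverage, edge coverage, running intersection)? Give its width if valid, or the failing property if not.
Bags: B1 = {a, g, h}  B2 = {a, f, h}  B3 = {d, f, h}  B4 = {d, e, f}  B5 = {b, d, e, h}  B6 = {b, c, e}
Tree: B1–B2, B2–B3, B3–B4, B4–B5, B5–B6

A tree decomposition must satisfy three properties: every vertex lies in some bag; for every edge, both endpoints lie together in some bag; and for every vertex, the bags containing it form a connected subtree. Here bags containing vertex h are not connected in the tree, so the decomposition is invalid.

No — bags containing vertex h are not connected in the tree.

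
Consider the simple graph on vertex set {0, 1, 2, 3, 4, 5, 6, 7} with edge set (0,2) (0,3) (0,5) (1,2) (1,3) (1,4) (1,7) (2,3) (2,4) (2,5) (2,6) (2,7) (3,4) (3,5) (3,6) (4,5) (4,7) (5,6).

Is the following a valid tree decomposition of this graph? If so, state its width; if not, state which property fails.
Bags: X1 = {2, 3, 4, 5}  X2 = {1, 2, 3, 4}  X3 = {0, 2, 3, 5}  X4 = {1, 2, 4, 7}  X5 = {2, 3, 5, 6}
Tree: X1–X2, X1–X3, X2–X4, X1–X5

Yes; width 3.

Every vertex of G appears in some bag (union = {0, 1, 2, 3, 4, 5, 6, 7}); every edge is covered by a bag; and for each vertex v the set of bags containing v is connected in the bag tree. The decomposition is therefore valid. The largest bag has 4 vertices, so the width is 3.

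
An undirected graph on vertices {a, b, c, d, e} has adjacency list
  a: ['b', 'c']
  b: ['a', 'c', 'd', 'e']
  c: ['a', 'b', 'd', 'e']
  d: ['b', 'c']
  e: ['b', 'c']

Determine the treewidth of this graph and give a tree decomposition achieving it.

The largest bag has 3 vertices, giving width 2; this decomposition certifies tw(G) ≤ 2. Conversely, {b, c, d} is a clique of size 3, and the vertices of any clique must share a bag in every tree decomposition; so some bag has ≥ 3 vertices and tw(G) ≥ 2. Combining the bounds, tw(G) = 2.

Treewidth 2.
Bags: B1 = {a, b, c}  B2 = {b, c, e}  B3 = {b, c, d}
Tree: B1–B2, B1–B3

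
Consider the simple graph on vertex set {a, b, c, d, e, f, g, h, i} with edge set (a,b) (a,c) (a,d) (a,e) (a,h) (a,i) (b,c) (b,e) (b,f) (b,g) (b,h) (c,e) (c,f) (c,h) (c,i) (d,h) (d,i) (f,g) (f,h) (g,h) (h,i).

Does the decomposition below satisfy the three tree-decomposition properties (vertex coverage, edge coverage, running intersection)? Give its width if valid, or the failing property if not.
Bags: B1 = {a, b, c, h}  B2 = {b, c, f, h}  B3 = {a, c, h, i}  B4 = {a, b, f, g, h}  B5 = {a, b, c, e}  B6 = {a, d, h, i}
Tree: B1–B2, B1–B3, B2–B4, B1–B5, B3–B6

No — bags containing vertex a are not connected in the tree.

A tree decomposition must satisfy three properties: every vertex lies in some bag; for every edge, both endpoints lie together in some bag; and for every vertex, the bags containing it form a connected subtree. Here bags containing vertex a are not connected in the tree, so the decomposition is invalid.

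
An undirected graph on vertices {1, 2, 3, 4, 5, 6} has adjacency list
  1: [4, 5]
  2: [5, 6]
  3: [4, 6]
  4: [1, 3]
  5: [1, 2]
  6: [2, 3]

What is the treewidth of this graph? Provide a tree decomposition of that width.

The largest bag has 3 vertices, giving width 2; this decomposition certifies tw(G) ≤ 2. The edges 1–4–3–6–2–5–1 form a cycle, so G is not a tree and its treewidth is at least 2. Combining the bounds, tw(G) = 2.

Treewidth 2.
One optimal decomposition is:
Bags: B1 = {1, 3, 4}  B2 = {1, 3, 6}  B3 = {1, 2, 6}  B4 = {1, 2, 5}
Tree: B1–B2, B2–B3, B3–B4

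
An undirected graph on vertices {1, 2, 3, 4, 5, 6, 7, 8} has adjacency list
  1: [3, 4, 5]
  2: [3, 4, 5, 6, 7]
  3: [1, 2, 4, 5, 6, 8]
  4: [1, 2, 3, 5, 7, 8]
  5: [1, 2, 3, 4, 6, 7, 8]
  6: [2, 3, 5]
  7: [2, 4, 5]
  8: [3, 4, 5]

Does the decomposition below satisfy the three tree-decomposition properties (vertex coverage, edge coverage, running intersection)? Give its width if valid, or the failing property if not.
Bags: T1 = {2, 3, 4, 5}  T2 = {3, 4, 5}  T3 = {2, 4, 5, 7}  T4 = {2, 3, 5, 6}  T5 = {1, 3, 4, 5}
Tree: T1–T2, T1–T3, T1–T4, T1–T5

A tree decomposition must satisfy three properties: every vertex lies in some bag; for every edge, both endpoints lie together in some bag; and for every vertex, the bags containing it form a connected subtree. Here vertex 8 appears in no bag, so the decomposition is invalid.

No — vertex 8 appears in no bag.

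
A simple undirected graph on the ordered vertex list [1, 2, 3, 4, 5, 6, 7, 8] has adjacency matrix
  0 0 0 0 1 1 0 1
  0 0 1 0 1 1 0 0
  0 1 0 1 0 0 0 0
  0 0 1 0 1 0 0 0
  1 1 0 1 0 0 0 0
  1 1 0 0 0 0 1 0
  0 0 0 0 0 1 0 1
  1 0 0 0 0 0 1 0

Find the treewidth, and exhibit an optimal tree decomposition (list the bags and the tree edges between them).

Treewidth 2.
Bags: B1 = {2, 3, 4}  B2 = {2, 4, 5}  B3 = {2, 5, 6}  B4 = {1, 5, 6}  B5 = {1, 6, 7}  B6 = {1, 7, 8}
Tree: B1–B2, B2–B3, B3–B4, B4–B5, B5–B6

The largest bag has 3 vertices, giving width 2; this decomposition certifies tw(G) ≤ 2. The edges 3–4–5–2–3 form a cycle, so G is not a tree and its treewidth is at least 2. Hence tw(G) = 2 exactly.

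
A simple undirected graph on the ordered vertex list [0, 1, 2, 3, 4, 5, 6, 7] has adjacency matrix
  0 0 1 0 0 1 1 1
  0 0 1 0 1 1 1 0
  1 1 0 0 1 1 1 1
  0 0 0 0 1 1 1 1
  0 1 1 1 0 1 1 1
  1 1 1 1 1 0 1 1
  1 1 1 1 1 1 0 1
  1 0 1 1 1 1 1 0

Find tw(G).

4

A width-4 tree decomposition is:
Bags: B1 = {2, 4, 5, 6, 7}  B2 = {1, 2, 4, 5, 6}  B3 = {3, 4, 5, 6, 7}  B4 = {0, 2, 5, 6, 7}
Tree: B1–B2, B1–B3, B1–B4
The largest bag has 5 vertices, giving width 4; this decomposition certifies tw(G) ≤ 4. On the other hand G contains the 5-clique {0, 2, 5, 6, 7}. A clique must lie in a single bag of any decomposition, so no decomposition can have width below 4. Therefore the treewidth is 4.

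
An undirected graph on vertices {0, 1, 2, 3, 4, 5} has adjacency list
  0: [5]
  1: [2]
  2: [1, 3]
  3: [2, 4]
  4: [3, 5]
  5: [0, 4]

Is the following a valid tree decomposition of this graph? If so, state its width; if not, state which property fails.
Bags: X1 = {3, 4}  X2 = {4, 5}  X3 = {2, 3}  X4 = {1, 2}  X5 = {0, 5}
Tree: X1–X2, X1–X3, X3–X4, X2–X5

Checking the three conditions: (i) the bags cover all of {0, 1, 2, 3, 4, 5}; (ii) for each edge, some bag contains both endpoints; (iii) the bags containing any fixed vertex form a subtree. All hold, so the decomposition is valid with width 2 − 1 = 1.

Yes; width 1.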